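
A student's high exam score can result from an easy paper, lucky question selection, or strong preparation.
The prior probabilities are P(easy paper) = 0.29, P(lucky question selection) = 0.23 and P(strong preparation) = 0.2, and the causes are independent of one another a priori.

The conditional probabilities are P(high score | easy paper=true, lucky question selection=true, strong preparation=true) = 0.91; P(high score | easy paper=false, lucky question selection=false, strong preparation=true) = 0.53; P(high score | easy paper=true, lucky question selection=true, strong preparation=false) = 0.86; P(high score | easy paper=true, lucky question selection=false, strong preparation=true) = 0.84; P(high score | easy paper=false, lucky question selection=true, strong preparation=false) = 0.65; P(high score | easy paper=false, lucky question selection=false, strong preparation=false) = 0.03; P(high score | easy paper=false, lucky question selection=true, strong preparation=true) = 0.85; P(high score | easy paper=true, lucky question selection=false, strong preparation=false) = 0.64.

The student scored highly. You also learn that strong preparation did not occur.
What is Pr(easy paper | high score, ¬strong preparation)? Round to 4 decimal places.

Pr(easy paper | high score, ¬strong preparation) ≈ 0.6204

P(high score | ¬strong preparation) = 0.03*0.71*0.77 + 0.65*0.71*0.23 + 0.64*0.29*0.77 + 0.86*0.29*0.23 = 0.016401 + 0.106145 + 0.142912 + 0.057362 = 0.322820
Of this, 0.200274 comes from 0.142912 + 0.057362 (the easy paper=true cases).
P(easy paper | high score, ¬strong preparation) = 0.200274 / 0.322820 ≈ 0.6204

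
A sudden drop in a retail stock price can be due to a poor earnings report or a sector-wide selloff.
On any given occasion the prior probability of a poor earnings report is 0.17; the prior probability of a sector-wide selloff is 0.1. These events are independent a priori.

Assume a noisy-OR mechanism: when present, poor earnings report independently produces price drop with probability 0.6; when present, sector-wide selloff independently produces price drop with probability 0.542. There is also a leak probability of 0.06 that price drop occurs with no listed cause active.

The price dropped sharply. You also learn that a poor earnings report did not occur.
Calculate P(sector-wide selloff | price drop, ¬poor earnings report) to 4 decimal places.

P(sector-wide selloff | price drop, ¬poor earnings report) ≈ 0.5133

Under noisy-OR, P(price drop | causes) = 1 − (1−0.06)·∏(1−qᵢ) over the active causes.
By total probability over both values of sector-wide selloff:
  P(price drop | ¬poor earnings report) = 0.06·0.9 + 0.56948·0.1
        = 0.054000 + 0.056948 = 0.110948
The terms with sector-wide selloff present sum to 0.056948, so
  P(sector-wide selloff | price drop, ¬poor earnings report) = 0.056948 / 0.110948 ≈ 0.5133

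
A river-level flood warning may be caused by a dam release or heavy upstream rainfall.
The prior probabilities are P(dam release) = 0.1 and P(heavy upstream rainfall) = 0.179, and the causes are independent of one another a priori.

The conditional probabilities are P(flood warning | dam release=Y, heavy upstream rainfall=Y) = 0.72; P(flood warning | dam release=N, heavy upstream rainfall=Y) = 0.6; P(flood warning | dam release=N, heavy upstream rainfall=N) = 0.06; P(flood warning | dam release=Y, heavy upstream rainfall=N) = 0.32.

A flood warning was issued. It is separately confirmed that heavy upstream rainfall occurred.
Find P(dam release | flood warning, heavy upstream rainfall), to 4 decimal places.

For the numerator, keep only dam release=true terms: 0.72×0.1 = 0.072000
Normalizer over all consistent configurations: 0.6×0.9 + 0.72×0.1 = 0.612000
Posterior = 0.072000 / 0.612000 ≈ 0.1176

P(dam release | flood warning, heavy upstream rainfall) ≈ 0.1176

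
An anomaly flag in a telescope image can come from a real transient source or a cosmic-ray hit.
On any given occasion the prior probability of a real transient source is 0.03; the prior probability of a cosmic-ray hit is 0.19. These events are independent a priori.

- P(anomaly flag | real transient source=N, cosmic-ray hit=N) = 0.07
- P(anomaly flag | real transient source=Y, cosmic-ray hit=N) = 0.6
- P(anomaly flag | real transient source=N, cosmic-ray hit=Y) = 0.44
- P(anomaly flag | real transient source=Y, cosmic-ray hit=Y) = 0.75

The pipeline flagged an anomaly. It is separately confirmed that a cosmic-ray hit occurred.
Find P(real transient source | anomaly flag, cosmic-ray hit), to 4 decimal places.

P(anomaly flag | cosmic-ray hit) = 0.44×0.97 + 0.75×0.03 = 0.426800 + 0.022500 = 0.449300
Restricting to configurations with real transient source present: 0.75×0.03 = 0.022500.
Hence the posterior is 0.022500/0.449300 ≈ 0.0501.

P(real transient source | anomaly flag, cosmic-ray hit) ≈ 0.0501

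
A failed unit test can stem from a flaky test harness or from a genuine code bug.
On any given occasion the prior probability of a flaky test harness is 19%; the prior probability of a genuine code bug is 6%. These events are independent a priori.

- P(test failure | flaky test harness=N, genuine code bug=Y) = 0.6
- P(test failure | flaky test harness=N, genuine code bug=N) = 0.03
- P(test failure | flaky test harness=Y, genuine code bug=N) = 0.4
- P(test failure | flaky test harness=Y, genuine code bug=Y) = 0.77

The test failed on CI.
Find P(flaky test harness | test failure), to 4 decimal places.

For the numerator, keep only flaky test harness=true terms: 0.071440 + 0.008778 = 0.080218
Denominator P(test failure): 0.03·0.81·0.94 + 0.6·0.81·0.06 + 0.4·0.19·0.94 + 0.77·0.19·0.06 = 0.132220
P(flaky test harness | test failure) = 0.080218/0.132220 ≈ 0.6067

P(flaky test harness | test failure) ≈ 0.6067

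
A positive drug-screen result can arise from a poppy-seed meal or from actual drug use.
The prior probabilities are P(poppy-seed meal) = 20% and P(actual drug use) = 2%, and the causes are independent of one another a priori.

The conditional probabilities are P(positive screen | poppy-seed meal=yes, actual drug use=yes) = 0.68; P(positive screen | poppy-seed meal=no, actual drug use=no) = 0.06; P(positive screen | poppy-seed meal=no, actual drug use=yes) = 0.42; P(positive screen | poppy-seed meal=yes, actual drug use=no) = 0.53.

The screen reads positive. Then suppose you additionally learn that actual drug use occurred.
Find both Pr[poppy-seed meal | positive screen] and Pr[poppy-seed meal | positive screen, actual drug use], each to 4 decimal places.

Sum P(positive screen|·) weighted by the priors over the 4 (poppy-seed meal, actual drug use) configurations:
  P(positive screen) = 0.06×0.8×0.98 + 0.42×0.8×0.02 + 0.53×0.2×0.98 + 0.68×0.2×0.02
        = 0.047040 + 0.006720 + 0.103880 + 0.002720 = 0.160360
The terms with poppy-seed meal present sum to 0.106600, so
  P(poppy-seed meal | positive screen) = 0.106600 / 0.160360 ≈ 0.6648

With the extra evidence:
Weight on poppy-seed meal=true, given the evidence: 0.68·0.2 = 0.136000
Denominator P(positive screen | actual drug use): 0.42·0.8 + 0.68·0.2 = 0.472000
P(poppy-seed meal | positive screen, actual drug use) = 0.136000/0.472000 ≈ 0.2881
— actual drug use explains away the evidence for poppy-seed meal.

Pr[poppy-seed meal | positive screen] ≈ 0.6648; Pr[poppy-seed meal | positive screen, actual drug use] ≈ 0.2881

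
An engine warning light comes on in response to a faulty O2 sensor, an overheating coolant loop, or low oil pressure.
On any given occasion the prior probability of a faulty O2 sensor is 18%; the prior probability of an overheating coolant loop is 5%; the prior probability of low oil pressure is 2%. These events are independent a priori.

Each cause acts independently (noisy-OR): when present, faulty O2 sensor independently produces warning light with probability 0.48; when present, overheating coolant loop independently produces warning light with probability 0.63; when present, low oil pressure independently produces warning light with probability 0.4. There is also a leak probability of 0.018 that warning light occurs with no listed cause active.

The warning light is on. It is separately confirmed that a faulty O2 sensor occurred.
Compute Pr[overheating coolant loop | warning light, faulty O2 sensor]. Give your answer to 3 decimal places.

Pr[overheating coolant loop | warning light, faulty O2 sensor] ≈ 0.080

Under noisy-OR, P(warning light | causes) = 1 − (1−0.018)·∏(1−qᵢ) over the active causes.
Enumerate the 4 (overheating coolant loop, low oil pressure) configurations and weight by the priors:
  P(warning light | faulty O2 sensor) = 0.48936*0.95*0.98 + 0.693616*0.95*0.02 + 0.811063*0.05*0.98 + 0.886638*0.05*0.02
        = 0.455594 + 0.013179 + 0.039742 + 0.000887 = 0.509402
Configurations with overheating coolant loop contribute 0.040629, so
  P(overheating coolant loop | warning light, faulty O2 sensor) = 0.040629 / 0.509402 ≈ 0.080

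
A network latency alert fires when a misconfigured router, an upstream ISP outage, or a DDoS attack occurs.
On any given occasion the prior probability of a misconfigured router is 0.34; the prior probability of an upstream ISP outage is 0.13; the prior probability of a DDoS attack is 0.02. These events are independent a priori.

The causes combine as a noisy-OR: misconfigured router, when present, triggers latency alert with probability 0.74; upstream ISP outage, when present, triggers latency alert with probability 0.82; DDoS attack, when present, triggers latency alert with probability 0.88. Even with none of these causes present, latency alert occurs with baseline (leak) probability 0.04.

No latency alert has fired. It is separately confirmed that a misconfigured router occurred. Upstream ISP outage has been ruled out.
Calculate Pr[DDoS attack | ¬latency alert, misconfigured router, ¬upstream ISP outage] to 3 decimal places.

Under noisy-OR, P(latency alert | causes) = 1 − (1−0.04)·∏(1−qᵢ) over the active causes.
P(¬latency alert | misconfigured router, ¬upstream ISP outage) = 0.2496×0.98 + 0.029952×0.02 = 0.244608 + 0.000599 = 0.245207
Of this, 0.000599 comes from 0.029952×0.02 (the DDoS attack=true cases).
P(DDoS attack | ¬latency alert, misconfigured router, ¬upstream ISP outage) = 0.000599 / 0.245207 ≈ 0.002

Pr[DDoS attack | ¬latency alert, misconfigured router, ¬upstream ISP outage] ≈ 0.002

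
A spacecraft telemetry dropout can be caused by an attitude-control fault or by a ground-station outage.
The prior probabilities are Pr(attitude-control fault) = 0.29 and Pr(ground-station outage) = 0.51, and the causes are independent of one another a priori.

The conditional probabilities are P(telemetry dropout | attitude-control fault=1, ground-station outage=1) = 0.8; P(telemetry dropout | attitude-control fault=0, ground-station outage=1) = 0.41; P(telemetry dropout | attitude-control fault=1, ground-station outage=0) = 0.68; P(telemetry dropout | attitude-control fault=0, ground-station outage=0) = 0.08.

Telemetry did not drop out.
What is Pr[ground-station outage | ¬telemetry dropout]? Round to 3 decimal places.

Pr[ground-station outage | ¬telemetry dropout] ≈ 0.400

Weight on ground-station outage=true, given the evidence: 0.213639 + 0.029580 = 0.243219
The normalizing constant is 0.92×0.71×0.49 + 0.59×0.71×0.51 + 0.32×0.29×0.49 + 0.2×0.29×0.51 = 0.608759
P(ground-station outage | ¬telemetry dropout) = 0.243219/0.608759 ≈ 0.400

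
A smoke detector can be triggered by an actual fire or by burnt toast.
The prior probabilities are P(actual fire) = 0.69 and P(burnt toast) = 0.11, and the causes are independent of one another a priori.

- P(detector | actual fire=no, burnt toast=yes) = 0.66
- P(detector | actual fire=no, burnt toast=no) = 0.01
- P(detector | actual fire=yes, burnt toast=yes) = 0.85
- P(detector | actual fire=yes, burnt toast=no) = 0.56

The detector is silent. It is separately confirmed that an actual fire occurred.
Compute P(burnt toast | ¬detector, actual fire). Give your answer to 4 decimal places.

P(burnt toast | ¬detector, actual fire) ≈ 0.0404

For the numerator, keep only burnt toast=true terms: 0.15·0.11 = 0.016500
Denominator P(¬detector | actual fire): 0.44·0.89 + 0.15·0.11 = 0.408100
P(burnt toast | ¬detector, actual fire) = 0.016500/0.408100 ≈ 0.0404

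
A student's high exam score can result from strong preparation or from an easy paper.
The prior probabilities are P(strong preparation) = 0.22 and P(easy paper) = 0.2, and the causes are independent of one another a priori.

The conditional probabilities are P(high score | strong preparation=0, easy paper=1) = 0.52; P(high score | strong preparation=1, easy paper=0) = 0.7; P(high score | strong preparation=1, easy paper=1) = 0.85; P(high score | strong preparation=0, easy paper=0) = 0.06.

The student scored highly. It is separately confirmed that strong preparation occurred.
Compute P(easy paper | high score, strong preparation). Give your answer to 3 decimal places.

P(high score | strong preparation) = 0.7*0.8 + 0.85*0.2 = 0.560000 + 0.170000 = 0.730000
Of this, 0.170000 comes from 0.85*0.2 (the easy paper=true cases).
P(easy paper | high score, strong preparation) = 0.170000 / 0.730000 ≈ 0.233

P(easy paper | high score, strong preparation) ≈ 0.233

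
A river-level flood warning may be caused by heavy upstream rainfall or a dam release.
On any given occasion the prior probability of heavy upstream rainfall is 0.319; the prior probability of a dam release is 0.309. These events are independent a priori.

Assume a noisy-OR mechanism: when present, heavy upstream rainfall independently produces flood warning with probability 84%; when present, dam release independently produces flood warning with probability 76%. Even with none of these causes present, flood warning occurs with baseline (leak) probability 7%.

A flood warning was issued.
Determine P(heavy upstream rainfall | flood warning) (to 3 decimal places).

Under noisy-OR, P(flood warning | causes) = 1 − (1−0.07)·∏(1−qᵢ) over the active causes.
Sum P(flood warning|·) weighted by the priors over the 4 (heavy upstream rainfall, dam release) configurations:
  P(flood warning) = 0.07*0.681*0.691 + 0.7768*0.681*0.309 + 0.8512*0.319*0.691 + 0.964288*0.319*0.309
        = 0.032940 + 0.163461 + 0.187629 + 0.095051 = 0.479081
Configurations with heavy upstream rainfall contribute 0.282680, so
  P(heavy upstream rainfall | flood warning) = 0.282680 / 0.479081 ≈ 0.590

P(heavy upstream rainfall | flood warning) ≈ 0.590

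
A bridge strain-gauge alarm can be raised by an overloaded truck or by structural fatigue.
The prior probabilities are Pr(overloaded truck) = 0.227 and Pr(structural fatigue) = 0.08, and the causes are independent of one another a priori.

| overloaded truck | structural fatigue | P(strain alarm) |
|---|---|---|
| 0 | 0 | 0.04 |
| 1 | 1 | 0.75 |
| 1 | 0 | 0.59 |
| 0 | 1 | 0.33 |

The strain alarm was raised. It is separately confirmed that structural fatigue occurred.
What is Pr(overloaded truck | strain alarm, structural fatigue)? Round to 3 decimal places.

Sum P(strain alarm|·) weighted by the priors over both values of overloaded truck:
  P(strain alarm | structural fatigue) = 0.33·0.773 + 0.75·0.227
        = 0.255090 + 0.170250 = 0.425340
Keeping only the overloaded truck-present terms gives 0.170250, so
  P(overloaded truck | strain alarm, structural fatigue) = 0.170250 / 0.425340 ≈ 0.400

Pr(overloaded truck | strain alarm, structural fatigue) ≈ 0.400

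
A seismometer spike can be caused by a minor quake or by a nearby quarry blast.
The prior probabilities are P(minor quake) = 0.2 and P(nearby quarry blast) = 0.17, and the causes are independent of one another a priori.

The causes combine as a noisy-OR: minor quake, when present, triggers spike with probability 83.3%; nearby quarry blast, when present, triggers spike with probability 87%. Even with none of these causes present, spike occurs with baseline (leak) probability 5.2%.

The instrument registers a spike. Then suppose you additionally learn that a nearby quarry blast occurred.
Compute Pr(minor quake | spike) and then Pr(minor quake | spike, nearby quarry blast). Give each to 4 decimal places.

Pr(minor quake | spike) ≈ 0.5295; Pr(minor quake | spike, nearby quarry blast) ≈ 0.2183

Under noisy-OR, P(spike | causes) = 1 − (1−0.052)·∏(1−qᵢ) over the active causes.
Sum P(spike|·) weighted by the priors over the 4 (minor quake, nearby quarry blast) configurations:
  P(spike) = 0.052×0.8×0.83 + 0.87676×0.8×0.17 + 0.841684×0.2×0.83 + 0.979419×0.2×0.17
        = 0.034528 + 0.119239 + 0.139720 + 0.033300 = 0.326787
The terms with minor quake present sum to 0.173020, so
  P(minor quake | spike) = 0.173020 / 0.326787 ≈ 0.5295

Now also conditioning on nearby quarry blast=true:
P(spike | nearby quarry blast) = 0.87676*0.8 + 0.979419*0.2 = 0.701408 + 0.195884 = 0.897292
Restricting to configurations with minor quake present: 0.979419*0.2 = 0.195884.
So P(minor quake | spike, nearby quarry blast) = 0.195884/0.897292 ≈ 0.2183.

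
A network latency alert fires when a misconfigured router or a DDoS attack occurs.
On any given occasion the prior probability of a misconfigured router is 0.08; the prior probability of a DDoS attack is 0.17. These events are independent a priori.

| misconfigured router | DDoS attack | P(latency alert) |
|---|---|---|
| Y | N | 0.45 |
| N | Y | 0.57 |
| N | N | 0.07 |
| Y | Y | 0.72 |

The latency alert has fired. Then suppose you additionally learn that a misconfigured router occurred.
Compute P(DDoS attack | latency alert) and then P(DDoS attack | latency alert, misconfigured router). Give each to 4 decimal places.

P(DDoS attack | latency alert) ≈ 0.5428; P(DDoS attack | latency alert, misconfigured router) ≈ 0.2468

By total probability over the 4 (misconfigured router, DDoS attack) configurations:
  P(latency alert) = 0.07*0.92*0.83 + 0.57*0.92*0.17 + 0.45*0.08*0.83 + 0.72*0.08*0.17
        = 0.053452 + 0.089148 + 0.029880 + 0.009792 = 0.182272
Keeping only the DDoS attack-present terms gives 0.098940, so
  P(DDoS attack | latency alert) = 0.098940 / 0.182272 ≈ 0.5428

Now also conditioning on misconfigured router=true:
P(latency alert | misconfigured router) = 0.45*0.83 + 0.72*0.17 = 0.373500 + 0.122400 = 0.495900
Restricting to configurations with DDoS attack present: 0.72*0.17 = 0.122400.
P(DDoS attack | latency alert, misconfigured router) = 0.122400 / 0.495900 ≈ 0.2468
— misconfigured router explains away the evidence for DDoS attack.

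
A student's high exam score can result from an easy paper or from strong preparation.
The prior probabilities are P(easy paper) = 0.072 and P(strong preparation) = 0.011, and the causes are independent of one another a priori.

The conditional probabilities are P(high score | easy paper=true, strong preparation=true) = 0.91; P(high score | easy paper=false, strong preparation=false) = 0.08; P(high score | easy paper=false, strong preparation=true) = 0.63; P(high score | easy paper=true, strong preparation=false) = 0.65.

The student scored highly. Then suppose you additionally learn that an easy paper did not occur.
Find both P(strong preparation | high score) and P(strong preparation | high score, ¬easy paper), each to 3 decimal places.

P(strong preparation | high score) ≈ 0.056; P(strong preparation | high score, ¬easy paper) ≈ 0.081

Weight on strong preparation=true, given the evidence: 0.006431 + 0.000721 = 0.007152
Normalizer over all consistent configurations: 0.08·0.928·0.989 + 0.63·0.928·0.011 + 0.65·0.072·0.989 + 0.91·0.072·0.011 = 0.126860
Posterior = 0.007152 / 0.126860 ≈ 0.056

Now also conditioning on easy paper≠true:
Enumerate both values of strong preparation and weight by the priors:
  P(high score | ¬easy paper) = 0.08×0.989 + 0.63×0.011
        = 0.079120 + 0.006930 = 0.086050
The terms with strong preparation present sum to 0.006930, so
  P(strong preparation | high score, ¬easy paper) = 0.006930 / 0.086050 ≈ 0.081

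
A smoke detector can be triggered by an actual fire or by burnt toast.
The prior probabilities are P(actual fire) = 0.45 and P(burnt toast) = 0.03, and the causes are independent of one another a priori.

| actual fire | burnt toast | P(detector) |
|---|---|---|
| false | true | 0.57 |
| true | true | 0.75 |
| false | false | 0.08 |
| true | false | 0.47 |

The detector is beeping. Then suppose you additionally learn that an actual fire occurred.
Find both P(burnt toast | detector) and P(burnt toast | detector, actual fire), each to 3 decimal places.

P(burnt toast | detector) ≈ 0.073; P(burnt toast | detector, actual fire) ≈ 0.047

P(detector) = 0.08×0.55×0.97 + 0.57×0.55×0.03 + 0.47×0.45×0.97 + 0.75×0.45×0.03 = 0.042680 + 0.009405 + 0.205155 + 0.010125 = 0.267365
Restricting to configurations with burnt toast present: 0.009405 + 0.010125 = 0.019530.
Hence the posterior is 0.019530/0.267365 ≈ 0.073.

Now also conditioning on actual fire=true:
For the numerator, keep only burnt toast=true terms: 0.75·0.03 = 0.022500
Denominator P(detector | actual fire): 0.47·0.97 + 0.75·0.03 = 0.478400
P(burnt toast | detector, actual fire) = 0.022500/0.478400 ≈ 0.047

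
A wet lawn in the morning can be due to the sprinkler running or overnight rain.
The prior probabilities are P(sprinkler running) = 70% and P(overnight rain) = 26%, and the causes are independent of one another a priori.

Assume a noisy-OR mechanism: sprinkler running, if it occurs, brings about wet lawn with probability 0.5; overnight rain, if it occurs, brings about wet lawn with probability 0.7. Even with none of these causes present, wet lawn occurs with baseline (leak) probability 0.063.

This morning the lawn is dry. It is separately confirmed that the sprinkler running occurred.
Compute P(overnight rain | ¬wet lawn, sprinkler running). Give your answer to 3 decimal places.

Under noisy-OR, P(wet lawn | causes) = 1 − (1−0.063)·∏(1−qᵢ) over the active causes.
For the numerator, keep only overnight rain=true terms: 0.14055·0.26 = 0.036543
Denominator P(¬wet lawn | sprinkler running): 0.4685·0.74 + 0.14055·0.26 = 0.383233
Posterior = 0.036543 / 0.383233 ≈ 0.095

P(overnight rain | ¬wet lawn, sprinkler running) ≈ 0.095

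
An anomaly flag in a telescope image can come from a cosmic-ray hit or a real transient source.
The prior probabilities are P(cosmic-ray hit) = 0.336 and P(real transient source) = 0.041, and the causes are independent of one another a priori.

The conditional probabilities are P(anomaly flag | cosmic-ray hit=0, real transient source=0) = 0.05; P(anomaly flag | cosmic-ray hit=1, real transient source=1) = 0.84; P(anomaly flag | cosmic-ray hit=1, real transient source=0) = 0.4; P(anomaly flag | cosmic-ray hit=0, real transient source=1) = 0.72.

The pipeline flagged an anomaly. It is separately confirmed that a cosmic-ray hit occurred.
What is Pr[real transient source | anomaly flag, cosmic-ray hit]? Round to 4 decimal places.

Pr[real transient source | anomaly flag, cosmic-ray hit] ≈ 0.0824

Numerator (weight on configurations with real transient source): 0.84×0.041 = 0.034440
Denominator P(anomaly flag | cosmic-ray hit): 0.4×0.959 + 0.84×0.041 = 0.418040
P(real transient source | anomaly flag, cosmic-ray hit) = 0.034440/0.418040 ≈ 0.0824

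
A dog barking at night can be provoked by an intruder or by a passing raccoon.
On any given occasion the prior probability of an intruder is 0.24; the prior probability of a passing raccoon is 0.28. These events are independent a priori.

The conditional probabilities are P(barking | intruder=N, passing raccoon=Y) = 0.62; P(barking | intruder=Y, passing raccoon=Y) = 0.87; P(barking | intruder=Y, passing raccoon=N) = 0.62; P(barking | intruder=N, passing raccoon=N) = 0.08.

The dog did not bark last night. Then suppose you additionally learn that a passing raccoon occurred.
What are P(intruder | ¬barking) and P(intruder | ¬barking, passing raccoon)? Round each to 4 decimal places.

P(intruder | ¬barking) ≈ 0.1130; P(intruder | ¬barking, passing raccoon) ≈ 0.0975

Sum P(¬barking|·) weighted by the priors over the 4 (intruder, passing raccoon) configurations:
  P(¬barking) = 0.92·0.76·0.72 + 0.38·0.76·0.28 + 0.38·0.24·0.72 + 0.13·0.24·0.28
        = 0.503424 + 0.080864 + 0.065664 + 0.008736 = 0.658688
The terms with intruder present sum to 0.074400, so
  P(intruder | ¬barking) = 0.074400 / 0.658688 ≈ 0.1130

With the extra evidence:
For the numerator, keep only intruder=true terms: 0.13×0.24 = 0.031200
Denominator P(¬barking | passing raccoon): 0.38×0.76 + 0.13×0.24 = 0.320000
P(intruder | ¬barking, passing raccoon) = 0.031200/0.320000 ≈ 0.0975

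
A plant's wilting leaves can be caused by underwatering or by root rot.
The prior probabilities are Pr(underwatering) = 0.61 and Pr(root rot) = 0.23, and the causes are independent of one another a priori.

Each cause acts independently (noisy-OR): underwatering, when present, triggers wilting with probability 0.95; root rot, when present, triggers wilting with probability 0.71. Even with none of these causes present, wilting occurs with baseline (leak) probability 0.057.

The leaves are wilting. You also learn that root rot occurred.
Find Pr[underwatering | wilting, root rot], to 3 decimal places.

Under noisy-OR, P(wilting | causes) = 1 − (1−0.057)·∏(1−qᵢ) over the active causes.
By total probability over both values of underwatering:
  P(wilting | root rot) = 0.72653×0.39 + 0.986326×0.61
        = 0.283347 + 0.601659 = 0.885006
Configurations with underwatering contribute 0.601659, so
  P(underwatering | wilting, root rot) = 0.601659 / 0.885006 ≈ 0.680

Pr[underwatering | wilting, root rot] ≈ 0.680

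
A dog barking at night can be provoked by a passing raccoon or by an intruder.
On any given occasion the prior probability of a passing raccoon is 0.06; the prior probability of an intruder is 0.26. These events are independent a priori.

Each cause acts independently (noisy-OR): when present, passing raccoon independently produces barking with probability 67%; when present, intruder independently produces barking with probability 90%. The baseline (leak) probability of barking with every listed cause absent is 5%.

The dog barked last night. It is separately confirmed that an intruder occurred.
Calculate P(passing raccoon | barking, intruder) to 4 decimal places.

P(passing raccoon | barking, intruder) ≈ 0.0640

Under noisy-OR, P(barking | causes) = 1 − (1−0.05)·∏(1−qᵢ) over the active causes.
P(barking | intruder) = 0.905·0.94 + 0.96865·0.06 = 0.850700 + 0.058119 = 0.908819
Restricting to configurations with passing raccoon present: 0.96865·0.06 = 0.058119.
P(passing raccoon | barking, intruder) = 0.058119 / 0.908819 ≈ 0.0640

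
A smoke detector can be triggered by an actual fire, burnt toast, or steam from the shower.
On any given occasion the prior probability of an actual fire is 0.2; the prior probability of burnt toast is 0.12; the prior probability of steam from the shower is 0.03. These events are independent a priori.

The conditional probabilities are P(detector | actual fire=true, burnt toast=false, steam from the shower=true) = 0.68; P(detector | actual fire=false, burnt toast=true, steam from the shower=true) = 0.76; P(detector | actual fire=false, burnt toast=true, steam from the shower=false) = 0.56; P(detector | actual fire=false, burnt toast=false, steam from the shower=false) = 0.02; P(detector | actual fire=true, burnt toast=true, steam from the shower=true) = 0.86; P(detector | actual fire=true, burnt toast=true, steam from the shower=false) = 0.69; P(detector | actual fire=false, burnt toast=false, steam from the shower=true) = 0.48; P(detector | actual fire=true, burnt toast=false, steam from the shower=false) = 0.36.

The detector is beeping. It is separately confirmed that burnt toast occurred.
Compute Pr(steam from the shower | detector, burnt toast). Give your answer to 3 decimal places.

Pr(steam from the shower | detector, burnt toast) ≈ 0.040

P(detector | burnt toast) = 0.56*0.8*0.97 + 0.76*0.8*0.03 + 0.69*0.2*0.97 + 0.86*0.2*0.03 = 0.434560 + 0.018240 + 0.133860 + 0.005160 = 0.591820
Restricting to configurations with steam from the shower present: 0.018240 + 0.005160 = 0.023400.
So P(steam from the shower | detector, burnt toast) = 0.023400/0.591820 ≈ 0.040.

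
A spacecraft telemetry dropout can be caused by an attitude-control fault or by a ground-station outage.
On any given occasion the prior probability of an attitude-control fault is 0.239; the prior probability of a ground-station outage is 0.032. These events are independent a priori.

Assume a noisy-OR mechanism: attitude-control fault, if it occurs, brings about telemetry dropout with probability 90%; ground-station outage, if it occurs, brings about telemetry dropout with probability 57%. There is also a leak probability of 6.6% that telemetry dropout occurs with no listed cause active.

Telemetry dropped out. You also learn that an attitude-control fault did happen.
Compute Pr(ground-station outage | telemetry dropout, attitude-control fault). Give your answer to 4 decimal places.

Under noisy-OR, P(telemetry dropout | causes) = 1 − (1−0.066)·∏(1−qᵢ) over the active causes.
Enumerate both values of ground-station outage and weight by the priors:
  P(telemetry dropout | attitude-control fault) = 0.9066*0.968 + 0.959838*0.032
        = 0.877589 + 0.030715 = 0.908304
Keeping only the ground-station outage-present terms gives 0.030715, so
  P(ground-station outage | telemetry dropout, attitude-control fault) = 0.030715 / 0.908304 ≈ 0.0338

Pr(ground-station outage | telemetry dropout, attitude-control fault) ≈ 0.0338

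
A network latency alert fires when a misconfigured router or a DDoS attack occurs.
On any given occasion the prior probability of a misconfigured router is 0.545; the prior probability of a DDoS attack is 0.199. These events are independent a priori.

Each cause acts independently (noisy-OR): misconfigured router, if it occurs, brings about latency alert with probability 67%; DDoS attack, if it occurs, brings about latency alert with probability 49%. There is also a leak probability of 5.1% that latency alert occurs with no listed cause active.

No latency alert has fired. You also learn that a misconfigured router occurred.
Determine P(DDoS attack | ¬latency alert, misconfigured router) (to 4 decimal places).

P(DDoS attack | ¬latency alert, misconfigured router) ≈ 0.1125

Under noisy-OR, P(latency alert | causes) = 1 − (1−0.051)·∏(1−qᵢ) over the active causes.
Numerator (weight on configurations with DDoS attack): 0.159717·0.199 = 0.031784
Normalizer over all consistent configurations: 0.31317·0.801 + 0.159717·0.199 = 0.282633
P(DDoS attack | ¬latency alert, misconfigured router) = 0.031784/0.282633 ≈ 0.1125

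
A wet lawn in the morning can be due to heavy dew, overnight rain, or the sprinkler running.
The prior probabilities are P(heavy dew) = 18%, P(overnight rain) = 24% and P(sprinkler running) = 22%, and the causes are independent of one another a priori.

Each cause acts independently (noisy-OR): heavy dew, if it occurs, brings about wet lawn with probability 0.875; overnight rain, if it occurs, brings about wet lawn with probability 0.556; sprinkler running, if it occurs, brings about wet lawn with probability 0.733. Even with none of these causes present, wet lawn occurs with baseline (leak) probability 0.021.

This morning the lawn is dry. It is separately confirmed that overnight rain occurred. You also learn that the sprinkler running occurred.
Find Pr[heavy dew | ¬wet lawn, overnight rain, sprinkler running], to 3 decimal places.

Pr[heavy dew | ¬wet lawn, overnight rain, sprinkler running] ≈ 0.027

Under noisy-OR, P(wet lawn | causes) = 1 − (1−0.021)·∏(1−qᵢ) over the active causes.
By total probability over both values of heavy dew:
  P(¬wet lawn | overnight rain, sprinkler running) = 0.116058×0.82 + 0.014507×0.18
        = 0.095168 + 0.002611 = 0.097779
Keeping only the heavy dew-present terms gives 0.002611, so
  P(heavy dew | ¬wet lawn, overnight rain, sprinkler running) = 0.002611 / 0.097779 ≈ 0.027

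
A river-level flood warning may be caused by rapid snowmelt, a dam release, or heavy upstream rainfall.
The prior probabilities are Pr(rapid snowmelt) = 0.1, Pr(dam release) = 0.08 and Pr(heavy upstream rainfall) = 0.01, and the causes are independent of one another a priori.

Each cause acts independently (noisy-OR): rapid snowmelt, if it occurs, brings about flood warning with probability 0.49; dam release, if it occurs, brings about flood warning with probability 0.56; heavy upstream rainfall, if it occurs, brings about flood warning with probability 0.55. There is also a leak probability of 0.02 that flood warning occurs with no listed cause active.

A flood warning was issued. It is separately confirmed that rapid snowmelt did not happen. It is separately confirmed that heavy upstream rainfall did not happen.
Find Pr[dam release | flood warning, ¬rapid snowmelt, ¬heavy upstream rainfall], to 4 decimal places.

Under noisy-OR, P(flood warning | causes) = 1 − (1−0.02)·∏(1−qᵢ) over the active causes.
P(flood warning | ¬rapid snowmelt, ¬heavy upstream rainfall) = 0.02×0.92 + 0.5688×0.08 = 0.018400 + 0.045504 = 0.063904
The dam release-present share is 0.5688×0.08 = 0.045504.
So P(dam release | flood warning, ¬rapid snowmelt, ¬heavy upstream rainfall) = 0.045504/0.063904 ≈ 0.7121.

Pr[dam release | flood warning, ¬rapid snowmelt, ¬heavy upstream rainfall] ≈ 0.7121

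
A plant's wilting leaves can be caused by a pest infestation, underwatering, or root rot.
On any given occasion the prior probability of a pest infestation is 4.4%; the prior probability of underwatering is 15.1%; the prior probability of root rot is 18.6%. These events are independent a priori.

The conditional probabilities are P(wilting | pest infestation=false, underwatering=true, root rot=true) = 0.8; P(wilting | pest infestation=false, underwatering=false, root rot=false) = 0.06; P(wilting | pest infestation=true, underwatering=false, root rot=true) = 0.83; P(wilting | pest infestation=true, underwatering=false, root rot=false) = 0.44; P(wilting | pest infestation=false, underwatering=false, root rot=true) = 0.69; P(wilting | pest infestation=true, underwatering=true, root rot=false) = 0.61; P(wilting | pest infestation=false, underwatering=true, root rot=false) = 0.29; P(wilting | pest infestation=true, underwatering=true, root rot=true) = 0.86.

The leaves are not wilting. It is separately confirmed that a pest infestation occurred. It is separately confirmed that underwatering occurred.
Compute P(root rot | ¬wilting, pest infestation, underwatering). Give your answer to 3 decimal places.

P(¬wilting | pest infestation, underwatering) = 0.39·0.814 + 0.14·0.186 = 0.317460 + 0.026040 = 0.343500
Of this, 0.026040 comes from 0.14·0.186 (the root rot=true cases).
Hence the posterior is 0.026040/0.343500 ≈ 0.076.

P(root rot | ¬wilting, pest infestation, underwatering) ≈ 0.076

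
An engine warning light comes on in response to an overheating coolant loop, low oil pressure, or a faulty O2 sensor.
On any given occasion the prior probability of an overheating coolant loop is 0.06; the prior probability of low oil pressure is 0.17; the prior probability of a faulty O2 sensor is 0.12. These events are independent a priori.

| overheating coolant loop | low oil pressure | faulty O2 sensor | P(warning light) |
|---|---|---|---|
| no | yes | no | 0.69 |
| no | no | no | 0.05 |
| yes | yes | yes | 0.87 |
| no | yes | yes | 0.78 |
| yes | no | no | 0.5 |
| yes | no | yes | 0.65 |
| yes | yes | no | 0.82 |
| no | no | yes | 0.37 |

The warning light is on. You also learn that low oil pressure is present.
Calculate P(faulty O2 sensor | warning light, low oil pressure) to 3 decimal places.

P(warning light | low oil pressure) = 0.69*0.94*0.88 + 0.78*0.94*0.12 + 0.82*0.06*0.88 + 0.87*0.06*0.12 = 0.570768 + 0.087984 + 0.043296 + 0.006264 = 0.708312
Of this, 0.094248 comes from 0.087984 + 0.006264 (the faulty O2 sensor=true cases).
So P(faulty O2 sensor | warning light, low oil pressure) = 0.094248/0.708312 ≈ 0.133.

P(faulty O2 sensor | warning light, low oil pressure) ≈ 0.133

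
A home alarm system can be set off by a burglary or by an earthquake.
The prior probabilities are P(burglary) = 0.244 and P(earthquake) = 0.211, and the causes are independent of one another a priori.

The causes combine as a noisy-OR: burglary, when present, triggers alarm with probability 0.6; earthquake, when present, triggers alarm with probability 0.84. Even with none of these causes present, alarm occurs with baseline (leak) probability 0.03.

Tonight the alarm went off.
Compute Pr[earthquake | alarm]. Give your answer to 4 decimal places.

Pr[earthquake | alarm] ≈ 0.5742

Under noisy-OR, P(alarm | causes) = 1 − (1−0.03)·∏(1−qᵢ) over the active causes.
For the numerator, keep only earthquake=true terms: 0.134759 + 0.048288 = 0.183047
Normalizer over all consistent configurations: 0.03*0.756*0.789 + 0.8448*0.756*0.211 + 0.612*0.244*0.789 + 0.93792*0.244*0.211 = 0.318762
Posterior = 0.183047 / 0.318762 ≈ 0.5742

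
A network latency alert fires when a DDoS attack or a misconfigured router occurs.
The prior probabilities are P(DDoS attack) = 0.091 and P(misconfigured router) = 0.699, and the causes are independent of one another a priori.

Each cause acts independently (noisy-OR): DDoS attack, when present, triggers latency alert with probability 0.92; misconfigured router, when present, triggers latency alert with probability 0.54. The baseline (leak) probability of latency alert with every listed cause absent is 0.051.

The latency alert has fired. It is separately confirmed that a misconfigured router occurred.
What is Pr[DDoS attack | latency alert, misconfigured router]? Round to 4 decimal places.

Under noisy-OR, P(latency alert | causes) = 1 − (1−0.051)·∏(1−qᵢ) over the active causes.
Numerator (weight on configurations with DDoS attack): 0.965077·0.091 = 0.087822
Denominator P(latency alert | misconfigured router): 0.56346·0.909 + 0.965077·0.091 = 0.600007
P(DDoS attack | latency alert, misconfigured router) = 0.087822/0.600007 ≈ 0.1464

Pr[DDoS attack | latency alert, misconfigured router] ≈ 0.1464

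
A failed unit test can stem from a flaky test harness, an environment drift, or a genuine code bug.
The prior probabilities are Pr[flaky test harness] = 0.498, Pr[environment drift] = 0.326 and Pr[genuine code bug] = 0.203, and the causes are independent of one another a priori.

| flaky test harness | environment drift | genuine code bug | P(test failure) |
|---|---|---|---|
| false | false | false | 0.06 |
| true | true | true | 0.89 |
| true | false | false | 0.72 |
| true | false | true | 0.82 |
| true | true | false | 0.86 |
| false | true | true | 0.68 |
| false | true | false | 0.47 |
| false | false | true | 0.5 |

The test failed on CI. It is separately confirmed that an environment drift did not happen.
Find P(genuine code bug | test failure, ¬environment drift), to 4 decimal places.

P(genuine code bug | test failure, ¬environment drift) ≈ 0.3017

For the numerator, keep only genuine code bug=true terms: 0.050953 + 0.082897 = 0.133850
Normalizer over all consistent configurations: 0.06*0.502*0.797 + 0.5*0.502*0.203 + 0.72*0.498*0.797 + 0.82*0.498*0.203 = 0.443628
Posterior = 0.133850 / 0.443628 ≈ 0.3017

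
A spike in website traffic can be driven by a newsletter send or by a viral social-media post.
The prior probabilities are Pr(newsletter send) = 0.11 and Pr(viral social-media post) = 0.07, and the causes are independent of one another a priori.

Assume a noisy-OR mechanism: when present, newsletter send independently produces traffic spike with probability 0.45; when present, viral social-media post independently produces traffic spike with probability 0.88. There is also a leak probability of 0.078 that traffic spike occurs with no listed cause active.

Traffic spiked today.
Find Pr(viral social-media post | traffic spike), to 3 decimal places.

Pr(viral social-media post | traffic spike) ≈ 0.353

Under noisy-OR, P(traffic spike | causes) = 1 − (1−0.078)·∏(1−qᵢ) over the active causes.
For the numerator, keep only viral social-media post=true terms: 0.055407 + 0.007231 = 0.062638
Normalizer over all consistent configurations: 0.078·0.89·0.93 + 0.88936·0.89·0.07 + 0.4929·0.11·0.93 + 0.939148·0.11·0.07 = 0.177623
Posterior = 0.062638 / 0.177623 ≈ 0.353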